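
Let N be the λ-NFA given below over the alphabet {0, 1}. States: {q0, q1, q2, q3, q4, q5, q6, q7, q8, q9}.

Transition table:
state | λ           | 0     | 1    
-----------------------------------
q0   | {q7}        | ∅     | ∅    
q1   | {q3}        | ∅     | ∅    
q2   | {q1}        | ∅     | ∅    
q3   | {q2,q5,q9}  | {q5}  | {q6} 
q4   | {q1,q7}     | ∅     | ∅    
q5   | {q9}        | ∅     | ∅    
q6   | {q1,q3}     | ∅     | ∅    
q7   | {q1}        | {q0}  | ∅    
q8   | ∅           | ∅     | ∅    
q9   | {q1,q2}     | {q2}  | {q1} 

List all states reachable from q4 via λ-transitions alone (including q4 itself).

{q1, q2, q3, q4, q5, q7, q9}

Start with {q4}.
From q4 via λ: add q1, q7.
From q1 via λ: add q3.
From q3 via λ: add q2, q5, q9.
No new states can be added; the closed set is {q1, q2, q3, q4, q5, q7, q9}.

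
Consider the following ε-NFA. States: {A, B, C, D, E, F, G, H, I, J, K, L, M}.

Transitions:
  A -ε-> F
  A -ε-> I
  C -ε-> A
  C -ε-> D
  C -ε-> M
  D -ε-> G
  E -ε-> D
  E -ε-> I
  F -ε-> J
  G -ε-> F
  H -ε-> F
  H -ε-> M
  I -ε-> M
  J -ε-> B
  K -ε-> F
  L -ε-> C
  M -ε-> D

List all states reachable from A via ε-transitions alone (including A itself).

{A, B, D, F, G, I, J, M}

Start with {A}.
From A via ε: add F, I.
From F via ε: add J.
From I via ε: add M.
From J via ε: add B.
From M via ε: add D.
From D via ε: add G.
No new states can be added; the closed set is {A, B, D, F, G, I, J, M}.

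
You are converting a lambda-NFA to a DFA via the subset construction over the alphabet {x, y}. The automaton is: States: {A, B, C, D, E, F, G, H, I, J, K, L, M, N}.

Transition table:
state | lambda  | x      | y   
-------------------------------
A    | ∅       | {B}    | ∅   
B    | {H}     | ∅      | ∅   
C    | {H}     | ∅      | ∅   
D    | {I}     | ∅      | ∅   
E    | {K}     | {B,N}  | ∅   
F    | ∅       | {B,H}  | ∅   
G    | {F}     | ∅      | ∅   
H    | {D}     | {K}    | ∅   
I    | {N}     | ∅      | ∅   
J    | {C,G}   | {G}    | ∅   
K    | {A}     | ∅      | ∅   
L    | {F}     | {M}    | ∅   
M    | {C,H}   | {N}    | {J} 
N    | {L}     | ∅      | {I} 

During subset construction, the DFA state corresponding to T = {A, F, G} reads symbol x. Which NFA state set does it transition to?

{B, D, F, H, I, L, N}

A on x → {B}.
F on x → {B, H}.
No x-transition from G.
Union after reading x: {B, H}.
Now take the lambda-closure:
From H via lambda: add D.
From D via lambda: add I.
From I via lambda: add N.
From N via lambda: add L.
From L via lambda: add F.
No new states can be added; the closed set is {B, D, F, H, I, L, N}.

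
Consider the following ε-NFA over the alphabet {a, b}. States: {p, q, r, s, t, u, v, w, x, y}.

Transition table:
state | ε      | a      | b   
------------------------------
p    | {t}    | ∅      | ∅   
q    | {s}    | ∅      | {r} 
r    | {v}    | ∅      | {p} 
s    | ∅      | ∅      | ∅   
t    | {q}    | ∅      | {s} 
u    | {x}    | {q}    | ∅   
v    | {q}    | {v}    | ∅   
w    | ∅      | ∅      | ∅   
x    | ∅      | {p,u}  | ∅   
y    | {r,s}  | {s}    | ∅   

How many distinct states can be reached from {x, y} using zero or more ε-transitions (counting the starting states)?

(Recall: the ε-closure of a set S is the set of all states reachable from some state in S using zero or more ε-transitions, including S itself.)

Start with {x, y}.
From y via ε: add r, s.
From r via ε: add v.
From v via ε: add q.
ε-closure = {q, r, s, v, x, y}, which has 6 states.

6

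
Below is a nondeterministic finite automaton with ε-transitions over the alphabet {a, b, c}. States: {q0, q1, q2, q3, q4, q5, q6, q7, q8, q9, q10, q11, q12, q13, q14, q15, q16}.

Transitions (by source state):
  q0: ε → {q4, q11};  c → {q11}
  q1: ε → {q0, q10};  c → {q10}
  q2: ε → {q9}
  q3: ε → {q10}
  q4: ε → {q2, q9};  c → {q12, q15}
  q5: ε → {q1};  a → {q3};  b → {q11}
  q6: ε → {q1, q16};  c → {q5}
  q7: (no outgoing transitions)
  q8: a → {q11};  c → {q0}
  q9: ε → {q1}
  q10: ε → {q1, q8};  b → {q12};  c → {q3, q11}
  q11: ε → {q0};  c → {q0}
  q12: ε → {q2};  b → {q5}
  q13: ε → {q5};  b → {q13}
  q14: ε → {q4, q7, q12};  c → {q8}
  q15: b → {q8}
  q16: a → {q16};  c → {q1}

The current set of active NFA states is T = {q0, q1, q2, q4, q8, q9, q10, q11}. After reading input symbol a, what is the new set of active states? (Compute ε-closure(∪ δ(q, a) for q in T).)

q8 on a → {q11}.
No a-transition from q0, q1, q2, q4, q9, q10, q11.
Union after reading a: {q11}.
Now take the ε-closure:
From q11 via ε: add q0.
From q0 via ε: add q4.
From q4 via ε: add q2, q9.
From q9 via ε: add q1.
From q1 via ε: add q10.
From q10 via ε: add q8.
No new states can be added; the closed set is {q0, q1, q2, q4, q8, q9, q10, q11}.

{q0, q1, q2, q4, q8, q9, q10, q11}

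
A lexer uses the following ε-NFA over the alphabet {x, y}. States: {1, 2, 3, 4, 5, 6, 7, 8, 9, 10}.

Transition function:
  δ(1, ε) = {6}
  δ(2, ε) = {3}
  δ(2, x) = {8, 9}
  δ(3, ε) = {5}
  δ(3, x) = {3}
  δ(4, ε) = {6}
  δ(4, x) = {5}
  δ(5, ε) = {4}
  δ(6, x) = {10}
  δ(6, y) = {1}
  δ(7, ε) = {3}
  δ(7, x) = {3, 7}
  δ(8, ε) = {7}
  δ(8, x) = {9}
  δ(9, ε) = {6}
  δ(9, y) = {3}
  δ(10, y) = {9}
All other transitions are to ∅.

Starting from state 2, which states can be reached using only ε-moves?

{2, 3, 4, 5, 6}

Start with {2}.
From 2 via ε: add 3.
From 3 via ε: add 5.
From 5 via ε: add 4.
From 4 via ε: add 6.
No new states can be added; the closed set is {2, 3, 4, 5, 6}.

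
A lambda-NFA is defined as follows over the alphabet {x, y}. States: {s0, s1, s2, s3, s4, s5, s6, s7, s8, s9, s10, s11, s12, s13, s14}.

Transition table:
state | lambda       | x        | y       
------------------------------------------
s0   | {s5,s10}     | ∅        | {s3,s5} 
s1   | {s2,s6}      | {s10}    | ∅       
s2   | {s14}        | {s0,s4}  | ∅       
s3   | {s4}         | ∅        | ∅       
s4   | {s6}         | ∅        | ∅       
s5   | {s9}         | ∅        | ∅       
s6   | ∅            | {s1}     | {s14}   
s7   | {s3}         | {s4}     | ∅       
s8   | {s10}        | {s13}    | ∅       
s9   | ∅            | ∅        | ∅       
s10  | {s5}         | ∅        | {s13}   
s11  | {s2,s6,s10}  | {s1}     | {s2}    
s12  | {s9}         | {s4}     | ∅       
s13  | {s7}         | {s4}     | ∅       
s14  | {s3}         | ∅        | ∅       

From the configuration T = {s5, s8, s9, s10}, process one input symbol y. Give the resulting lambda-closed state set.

s10 on y → {s13}.
No y-transition from s5, s8, s9.
Union after reading y: {s13}.
Now take the lambda-closure:
From s13 via lambda: add s7.
From s7 via lambda: add s3.
From s3 via lambda: add s4.
From s4 via lambda: add s6.
No new states can be added; the closed set is {s3, s4, s6, s7, s13}.

{s3, s4, s6, s7, s13}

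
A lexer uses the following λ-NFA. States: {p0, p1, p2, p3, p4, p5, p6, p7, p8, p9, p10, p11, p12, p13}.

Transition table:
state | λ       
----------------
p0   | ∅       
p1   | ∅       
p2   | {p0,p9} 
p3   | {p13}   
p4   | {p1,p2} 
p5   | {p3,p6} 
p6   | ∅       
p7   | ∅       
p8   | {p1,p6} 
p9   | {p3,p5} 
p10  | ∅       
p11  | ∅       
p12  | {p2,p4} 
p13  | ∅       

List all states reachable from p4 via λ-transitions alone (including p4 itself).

Start with {p4}.
From p4 via λ: add p1, p2.
From p2 via λ: add p0, p9.
From p9 via λ: add p3, p5.
From p3 via λ: add p13.
From p5 via λ: add p6.
No new states can be added; the closed set is {p0, p1, p2, p3, p4, p5, p6, p9, p13}.

{p0, p1, p2, p3, p4, p5, p6, p9, p13}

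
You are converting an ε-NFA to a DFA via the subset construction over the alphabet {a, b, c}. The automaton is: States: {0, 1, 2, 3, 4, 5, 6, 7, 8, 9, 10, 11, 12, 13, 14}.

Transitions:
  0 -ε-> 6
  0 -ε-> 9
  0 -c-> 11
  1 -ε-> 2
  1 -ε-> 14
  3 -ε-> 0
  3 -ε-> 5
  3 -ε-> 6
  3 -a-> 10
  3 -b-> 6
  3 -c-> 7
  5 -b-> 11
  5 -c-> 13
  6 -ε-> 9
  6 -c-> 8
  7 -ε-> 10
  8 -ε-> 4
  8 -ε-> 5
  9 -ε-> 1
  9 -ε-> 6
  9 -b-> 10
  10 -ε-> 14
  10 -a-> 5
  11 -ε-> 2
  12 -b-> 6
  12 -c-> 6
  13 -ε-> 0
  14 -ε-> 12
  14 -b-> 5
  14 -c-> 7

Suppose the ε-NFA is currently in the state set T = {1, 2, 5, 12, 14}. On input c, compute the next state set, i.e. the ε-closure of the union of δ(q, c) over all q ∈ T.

5 on c → {13}.
12 on c → {6}.
14 on c → {7}.
No c-transition from 1, 2.
Union after reading c: {6, 7, 13}.
Now take the ε-closure:
From 6 via ε: add 9.
From 7 via ε: add 10.
From 13 via ε: add 0.
From 9 via ε: add 1.
From 10 via ε: add 14.
From 1 via ε: add 2.
From 14 via ε: add 12.
No new states can be added; the closed set is {0, 1, 2, 6, 7, 9, 10, 12, 13, 14}.

{0, 1, 2, 6, 7, 9, 10, 12, 13, 14}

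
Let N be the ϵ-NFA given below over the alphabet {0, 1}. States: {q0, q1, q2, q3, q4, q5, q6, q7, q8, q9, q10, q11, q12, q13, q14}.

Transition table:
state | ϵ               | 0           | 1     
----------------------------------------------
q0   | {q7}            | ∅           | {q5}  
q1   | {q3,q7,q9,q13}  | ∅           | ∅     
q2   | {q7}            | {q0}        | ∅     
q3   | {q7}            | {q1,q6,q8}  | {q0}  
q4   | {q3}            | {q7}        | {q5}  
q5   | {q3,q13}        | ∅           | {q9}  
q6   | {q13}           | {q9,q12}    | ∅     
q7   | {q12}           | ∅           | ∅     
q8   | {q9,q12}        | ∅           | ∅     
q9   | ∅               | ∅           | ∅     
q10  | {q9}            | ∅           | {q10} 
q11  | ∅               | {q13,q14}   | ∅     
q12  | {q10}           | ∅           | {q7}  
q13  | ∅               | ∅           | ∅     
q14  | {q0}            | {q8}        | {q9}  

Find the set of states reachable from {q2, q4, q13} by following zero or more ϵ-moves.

Start with {q2, q4, q13}.
From q2 via ϵ: add q7.
From q4 via ϵ: add q3.
From q7 via ϵ: add q12.
From q12 via ϵ: add q10.
From q10 via ϵ: add q9.
No new states can be added; the closed set is {q2, q3, q4, q7, q9, q10, q12, q13}.

{q2, q3, q4, q7, q9, q10, q12, q13}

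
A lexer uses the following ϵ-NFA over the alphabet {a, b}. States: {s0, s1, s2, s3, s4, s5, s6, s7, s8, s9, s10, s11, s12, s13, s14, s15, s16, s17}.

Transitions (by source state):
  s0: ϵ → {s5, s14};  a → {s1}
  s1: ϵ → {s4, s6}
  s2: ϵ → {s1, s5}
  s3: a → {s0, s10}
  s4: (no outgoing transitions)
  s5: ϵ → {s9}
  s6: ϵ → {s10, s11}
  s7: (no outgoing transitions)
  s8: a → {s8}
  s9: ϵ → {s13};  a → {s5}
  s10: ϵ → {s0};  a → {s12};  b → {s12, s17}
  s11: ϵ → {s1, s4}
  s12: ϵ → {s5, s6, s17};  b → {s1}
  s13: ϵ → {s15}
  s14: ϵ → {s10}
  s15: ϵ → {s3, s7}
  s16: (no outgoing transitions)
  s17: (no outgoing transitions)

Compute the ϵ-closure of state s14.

{s0, s3, s5, s7, s9, s10, s13, s14, s15}

Start with {s14}.
From s14 via ϵ: add s10.
From s10 via ϵ: add s0.
From s0 via ϵ: add s5.
From s5 via ϵ: add s9.
From s9 via ϵ: add s13.
From s13 via ϵ: add s15.
From s15 via ϵ: add s3, s7.
No new states can be added; the closed set is {s0, s3, s5, s7, s9, s10, s13, s14, s15}.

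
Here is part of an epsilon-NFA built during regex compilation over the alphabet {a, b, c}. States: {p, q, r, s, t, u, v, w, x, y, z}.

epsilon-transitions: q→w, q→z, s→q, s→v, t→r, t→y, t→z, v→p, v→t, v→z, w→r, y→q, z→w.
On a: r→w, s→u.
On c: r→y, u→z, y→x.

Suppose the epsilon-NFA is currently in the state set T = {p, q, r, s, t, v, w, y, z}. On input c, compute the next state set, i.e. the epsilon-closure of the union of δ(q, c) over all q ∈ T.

r on c → {y}.
y on c → {x}.
No c-transition from p, q, s, t, v, w, z.
Union after reading c: {x, y}.
Now take the epsilon-closure:
From y via epsilon: add q.
From q via epsilon: add w, z.
From w via epsilon: add r.
No new states can be added; the closed set is {q, r, w, x, y, z}.

{q, r, w, x, y, z}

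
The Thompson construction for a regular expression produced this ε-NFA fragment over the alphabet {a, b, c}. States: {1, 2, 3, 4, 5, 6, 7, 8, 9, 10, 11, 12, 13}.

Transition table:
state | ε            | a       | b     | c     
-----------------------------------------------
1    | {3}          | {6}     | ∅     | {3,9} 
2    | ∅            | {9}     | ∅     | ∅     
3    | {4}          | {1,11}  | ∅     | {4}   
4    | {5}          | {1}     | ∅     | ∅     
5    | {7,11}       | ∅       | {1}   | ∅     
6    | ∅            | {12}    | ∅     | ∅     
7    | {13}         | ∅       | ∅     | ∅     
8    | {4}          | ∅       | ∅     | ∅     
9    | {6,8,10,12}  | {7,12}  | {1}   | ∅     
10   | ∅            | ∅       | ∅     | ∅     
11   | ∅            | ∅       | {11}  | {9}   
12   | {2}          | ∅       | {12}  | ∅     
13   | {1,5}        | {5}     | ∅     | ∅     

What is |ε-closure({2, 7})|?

8

Start with {2, 7}.
From 7 via ε: add 13.
From 13 via ε: add 1, 5.
From 1 via ε: add 3.
From 5 via ε: add 11.
From 3 via ε: add 4.
ε-closure = {1, 2, 3, 4, 5, 7, 11, 13}, which has 8 states.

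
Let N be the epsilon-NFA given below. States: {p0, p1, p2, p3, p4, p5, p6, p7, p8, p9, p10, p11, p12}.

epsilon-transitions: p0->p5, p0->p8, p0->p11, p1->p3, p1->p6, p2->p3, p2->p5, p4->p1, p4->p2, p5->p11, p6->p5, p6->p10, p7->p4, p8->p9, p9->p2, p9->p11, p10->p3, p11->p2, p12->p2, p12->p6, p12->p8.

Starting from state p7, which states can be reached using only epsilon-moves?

{p1, p2, p3, p4, p5, p6, p7, p10, p11}

Start with {p7}.
From p7 via epsilon: add p4.
From p4 via epsilon: add p1, p2.
From p1 via epsilon: add p3, p6.
From p2 via epsilon: add p5.
From p5 via epsilon: add p11.
From p6 via epsilon: add p10.
No new states can be added; the closed set is {p1, p2, p3, p4, p5, p6, p7, p10, p11}.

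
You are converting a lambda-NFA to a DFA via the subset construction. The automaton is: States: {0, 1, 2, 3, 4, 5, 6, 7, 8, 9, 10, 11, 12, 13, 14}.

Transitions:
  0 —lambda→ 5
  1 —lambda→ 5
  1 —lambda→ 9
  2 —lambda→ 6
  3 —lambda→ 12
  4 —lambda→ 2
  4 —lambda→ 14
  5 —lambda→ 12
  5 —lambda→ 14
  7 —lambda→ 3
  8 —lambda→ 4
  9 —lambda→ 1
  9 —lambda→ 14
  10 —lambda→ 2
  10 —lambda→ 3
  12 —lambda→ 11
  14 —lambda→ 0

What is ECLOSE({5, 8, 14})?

{0, 2, 4, 5, 6, 8, 11, 12, 14}

Start with {5, 8, 14}.
From 5 via lambda: add 12.
From 8 via lambda: add 4.
From 14 via lambda: add 0.
From 4 via lambda: add 2.
From 12 via lambda: add 11.
From 2 via lambda: add 6.
No new states can be added; the closed set is {0, 2, 4, 5, 6, 8, 11, 12, 14}.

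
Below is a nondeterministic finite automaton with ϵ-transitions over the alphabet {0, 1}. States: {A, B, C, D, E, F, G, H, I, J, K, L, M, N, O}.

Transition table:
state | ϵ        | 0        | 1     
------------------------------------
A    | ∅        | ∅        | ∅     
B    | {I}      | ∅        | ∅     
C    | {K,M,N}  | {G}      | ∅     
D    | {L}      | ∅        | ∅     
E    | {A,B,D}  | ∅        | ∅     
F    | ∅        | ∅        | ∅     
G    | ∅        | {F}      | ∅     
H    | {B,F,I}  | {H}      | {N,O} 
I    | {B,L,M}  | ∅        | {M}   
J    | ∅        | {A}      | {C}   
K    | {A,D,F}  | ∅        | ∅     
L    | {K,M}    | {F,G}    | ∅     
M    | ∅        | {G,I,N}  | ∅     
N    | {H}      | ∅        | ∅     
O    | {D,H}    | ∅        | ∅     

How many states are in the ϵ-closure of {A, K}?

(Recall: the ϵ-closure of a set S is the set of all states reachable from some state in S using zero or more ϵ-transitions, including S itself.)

6

Start with {A, K}.
From K via ϵ: add D, F.
From D via ϵ: add L.
From L via ϵ: add M.
ϵ-closure = {A, D, F, K, L, M}, which has 6 states.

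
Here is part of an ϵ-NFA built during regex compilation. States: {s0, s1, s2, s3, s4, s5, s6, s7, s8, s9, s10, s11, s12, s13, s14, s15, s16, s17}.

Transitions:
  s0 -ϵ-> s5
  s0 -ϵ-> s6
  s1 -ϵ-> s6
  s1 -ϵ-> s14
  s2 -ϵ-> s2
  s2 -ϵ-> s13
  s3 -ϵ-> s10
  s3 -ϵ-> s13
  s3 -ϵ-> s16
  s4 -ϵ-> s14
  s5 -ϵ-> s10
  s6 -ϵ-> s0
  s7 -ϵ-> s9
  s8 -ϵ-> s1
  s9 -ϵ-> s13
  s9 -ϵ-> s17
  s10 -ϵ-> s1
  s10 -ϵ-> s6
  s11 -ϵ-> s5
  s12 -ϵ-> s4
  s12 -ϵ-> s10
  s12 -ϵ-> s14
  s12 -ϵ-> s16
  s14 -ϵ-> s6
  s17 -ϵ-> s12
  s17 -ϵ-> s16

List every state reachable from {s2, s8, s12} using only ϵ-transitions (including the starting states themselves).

Start with {s2, s8, s12}.
From s2 via ϵ: add s13.
From s8 via ϵ: add s1.
From s12 via ϵ: add s4, s10, s14, s16.
From s1 via ϵ: add s6.
From s6 via ϵ: add s0.
From s0 via ϵ: add s5.
No new states can be added; the closed set is {s0, s1, s2, s4, s5, s6, s8, s10, s12, s13, s14, s16}.

{s0, s1, s2, s4, s5, s6, s8, s10, s12, s13, s14, s16}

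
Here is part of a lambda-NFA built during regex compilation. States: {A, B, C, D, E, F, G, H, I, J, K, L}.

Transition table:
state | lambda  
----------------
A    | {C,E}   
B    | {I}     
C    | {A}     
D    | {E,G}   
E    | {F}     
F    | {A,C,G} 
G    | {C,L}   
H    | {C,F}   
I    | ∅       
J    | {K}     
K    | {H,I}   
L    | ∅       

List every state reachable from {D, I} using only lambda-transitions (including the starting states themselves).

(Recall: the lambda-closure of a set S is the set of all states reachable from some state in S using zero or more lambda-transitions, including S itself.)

Start with {D, I}.
From D via lambda: add E, G.
From E via lambda: add F.
From G via lambda: add C, L.
From C via lambda: add A.
No new states can be added; the closed set is {A, C, D, E, F, G, I, L}.

{A, C, D, E, F, G, I, L}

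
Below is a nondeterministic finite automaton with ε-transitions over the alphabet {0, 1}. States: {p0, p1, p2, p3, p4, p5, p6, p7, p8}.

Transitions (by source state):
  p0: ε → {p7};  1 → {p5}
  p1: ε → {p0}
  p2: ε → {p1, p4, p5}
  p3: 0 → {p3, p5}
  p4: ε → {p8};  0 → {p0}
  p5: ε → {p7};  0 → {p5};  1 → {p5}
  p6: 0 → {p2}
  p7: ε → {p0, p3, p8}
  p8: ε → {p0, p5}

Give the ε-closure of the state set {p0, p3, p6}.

Start with {p0, p3, p6}.
From p0 via ε: add p7.
From p7 via ε: add p8.
From p8 via ε: add p5.
No new states can be added; the closed set is {p0, p3, p5, p6, p7, p8}.

{p0, p3, p5, p6, p7, p8}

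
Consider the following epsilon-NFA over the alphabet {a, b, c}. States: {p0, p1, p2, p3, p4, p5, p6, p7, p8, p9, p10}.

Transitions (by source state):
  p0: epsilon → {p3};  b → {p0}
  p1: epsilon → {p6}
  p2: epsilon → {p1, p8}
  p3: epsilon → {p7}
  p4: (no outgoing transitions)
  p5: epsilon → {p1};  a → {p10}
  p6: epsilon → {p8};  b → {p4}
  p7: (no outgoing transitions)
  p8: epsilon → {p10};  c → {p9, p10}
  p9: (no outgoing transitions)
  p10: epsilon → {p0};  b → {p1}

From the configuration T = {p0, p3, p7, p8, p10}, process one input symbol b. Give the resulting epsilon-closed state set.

p0 on b → {p0}.
p10 on b → {p1}.
No b-transition from p3, p7, p8.
Union after reading b: {p0, p1}.
Now take the epsilon-closure:
From p0 via epsilon: add p3.
From p1 via epsilon: add p6.
From p3 via epsilon: add p7.
From p6 via epsilon: add p8.
From p8 via epsilon: add p10.
No new states can be added; the closed set is {p0, p1, p3, p6, p7, p8, p10}.

{p0, p1, p3, p6, p7, p8, p10}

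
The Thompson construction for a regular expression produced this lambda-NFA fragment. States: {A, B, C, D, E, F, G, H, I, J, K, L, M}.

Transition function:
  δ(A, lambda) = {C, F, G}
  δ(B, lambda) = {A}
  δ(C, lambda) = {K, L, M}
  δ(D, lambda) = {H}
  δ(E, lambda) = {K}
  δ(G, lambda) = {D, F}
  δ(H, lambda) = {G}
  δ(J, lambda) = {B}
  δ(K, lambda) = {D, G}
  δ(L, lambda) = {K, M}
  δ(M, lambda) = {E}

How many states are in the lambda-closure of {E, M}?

Start with {E, M}.
From E via lambda: add K.
From K via lambda: add D, G.
From D via lambda: add H.
From G via lambda: add F.
lambda-closure = {D, E, F, G, H, K, M}, which has 7 states.

7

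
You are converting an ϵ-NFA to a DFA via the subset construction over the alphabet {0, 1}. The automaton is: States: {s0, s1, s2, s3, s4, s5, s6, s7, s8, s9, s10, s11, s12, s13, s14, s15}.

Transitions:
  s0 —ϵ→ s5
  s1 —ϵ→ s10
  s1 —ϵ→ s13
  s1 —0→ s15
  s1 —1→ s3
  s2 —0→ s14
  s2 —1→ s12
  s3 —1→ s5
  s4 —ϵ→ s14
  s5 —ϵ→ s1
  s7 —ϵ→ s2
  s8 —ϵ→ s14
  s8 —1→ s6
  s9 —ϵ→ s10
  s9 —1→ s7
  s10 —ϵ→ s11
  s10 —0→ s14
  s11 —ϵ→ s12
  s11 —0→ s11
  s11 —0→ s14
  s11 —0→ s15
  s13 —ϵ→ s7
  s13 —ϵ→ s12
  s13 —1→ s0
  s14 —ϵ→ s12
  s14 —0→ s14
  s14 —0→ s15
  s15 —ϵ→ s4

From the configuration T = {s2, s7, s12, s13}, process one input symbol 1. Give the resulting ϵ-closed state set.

s2 on 1 → {s12}.
s13 on 1 → {s0}.
No 1-transition from s7, s12.
Union after reading 1: {s0, s12}.
Now take the ϵ-closure:
From s0 via ϵ: add s5.
From s5 via ϵ: add s1.
From s1 via ϵ: add s10, s13.
From s10 via ϵ: add s11.
From s13 via ϵ: add s7.
From s7 via ϵ: add s2.
No new states can be added; the closed set is {s0, s1, s2, s5, s7, s10, s11, s12, s13}.

{s0, s1, s2, s5, s7, s10, s11, s12, s13}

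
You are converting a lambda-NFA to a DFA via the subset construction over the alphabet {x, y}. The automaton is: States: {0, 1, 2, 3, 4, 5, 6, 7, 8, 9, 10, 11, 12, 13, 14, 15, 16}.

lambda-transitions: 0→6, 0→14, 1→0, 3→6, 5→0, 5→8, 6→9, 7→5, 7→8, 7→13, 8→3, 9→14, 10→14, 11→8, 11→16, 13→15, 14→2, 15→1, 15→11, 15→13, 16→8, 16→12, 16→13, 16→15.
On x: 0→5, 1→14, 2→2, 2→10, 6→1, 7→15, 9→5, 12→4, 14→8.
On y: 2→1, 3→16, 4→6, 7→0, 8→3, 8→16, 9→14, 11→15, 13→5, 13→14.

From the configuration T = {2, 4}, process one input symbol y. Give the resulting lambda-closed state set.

{0, 1, 2, 6, 9, 14}

2 on y → {1}.
4 on y → {6}.
Union after reading y: {1, 6}.
Now take the lambda-closure:
From 1 via lambda: add 0.
From 6 via lambda: add 9.
From 0 via lambda: add 14.
From 14 via lambda: add 2.
No new states can be added; the closed set is {0, 1, 2, 6, 9, 14}.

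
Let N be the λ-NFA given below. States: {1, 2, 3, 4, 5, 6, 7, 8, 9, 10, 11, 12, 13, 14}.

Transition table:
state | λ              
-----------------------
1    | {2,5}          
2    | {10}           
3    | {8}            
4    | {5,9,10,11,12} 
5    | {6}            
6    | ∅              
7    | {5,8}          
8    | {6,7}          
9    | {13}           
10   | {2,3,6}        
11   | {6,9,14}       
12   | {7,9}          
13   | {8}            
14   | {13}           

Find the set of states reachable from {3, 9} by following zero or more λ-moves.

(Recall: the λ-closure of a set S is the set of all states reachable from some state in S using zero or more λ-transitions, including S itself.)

{3, 5, 6, 7, 8, 9, 13}

Start with {3, 9}.
From 3 via λ: add 8.
From 9 via λ: add 13.
From 8 via λ: add 6, 7.
From 7 via λ: add 5.
No new states can be added; the closed set is {3, 5, 6, 7, 8, 9, 13}.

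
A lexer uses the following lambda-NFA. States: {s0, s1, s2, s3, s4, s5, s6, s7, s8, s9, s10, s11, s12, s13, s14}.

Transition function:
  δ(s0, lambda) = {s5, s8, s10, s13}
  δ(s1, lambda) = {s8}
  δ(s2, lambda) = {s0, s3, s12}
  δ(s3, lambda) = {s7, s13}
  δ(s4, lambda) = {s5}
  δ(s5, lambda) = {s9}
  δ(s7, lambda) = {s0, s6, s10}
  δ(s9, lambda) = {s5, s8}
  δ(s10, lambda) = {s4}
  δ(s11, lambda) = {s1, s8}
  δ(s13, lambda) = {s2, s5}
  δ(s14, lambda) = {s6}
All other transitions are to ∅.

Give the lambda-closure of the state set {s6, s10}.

{s4, s5, s6, s8, s9, s10}

Start with {s6, s10}.
From s10 via lambda: add s4.
From s4 via lambda: add s5.
From s5 via lambda: add s9.
From s9 via lambda: add s8.
No new states can be added; the closed set is {s4, s5, s6, s8, s9, s10}.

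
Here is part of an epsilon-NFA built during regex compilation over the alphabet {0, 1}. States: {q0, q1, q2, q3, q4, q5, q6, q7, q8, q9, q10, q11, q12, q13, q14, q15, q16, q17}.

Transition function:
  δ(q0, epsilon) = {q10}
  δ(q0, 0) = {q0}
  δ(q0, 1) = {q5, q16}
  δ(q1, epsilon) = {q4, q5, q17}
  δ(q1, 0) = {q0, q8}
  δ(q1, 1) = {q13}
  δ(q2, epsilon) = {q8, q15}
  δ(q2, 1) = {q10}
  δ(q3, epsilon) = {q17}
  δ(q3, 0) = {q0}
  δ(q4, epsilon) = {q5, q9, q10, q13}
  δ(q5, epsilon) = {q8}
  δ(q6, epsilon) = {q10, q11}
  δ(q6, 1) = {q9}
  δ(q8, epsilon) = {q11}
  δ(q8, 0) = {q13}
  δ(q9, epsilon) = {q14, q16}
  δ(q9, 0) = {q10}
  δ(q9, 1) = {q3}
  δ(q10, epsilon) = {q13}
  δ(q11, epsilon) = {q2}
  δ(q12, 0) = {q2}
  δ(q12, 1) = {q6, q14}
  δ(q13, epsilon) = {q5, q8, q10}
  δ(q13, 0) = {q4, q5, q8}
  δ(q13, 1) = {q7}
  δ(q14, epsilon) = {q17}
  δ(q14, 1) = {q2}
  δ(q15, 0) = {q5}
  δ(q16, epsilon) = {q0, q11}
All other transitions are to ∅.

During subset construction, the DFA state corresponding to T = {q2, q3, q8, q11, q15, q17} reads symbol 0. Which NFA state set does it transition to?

q3 on 0 → {q0}.
q8 on 0 → {q13}.
q15 on 0 → {q5}.
No 0-transition from q2, q11, q17.
Union after reading 0: {q0, q5, q13}.
Now take the epsilon-closure:
From q0 via epsilon: add q10.
From q5 via epsilon: add q8.
From q8 via epsilon: add q11.
From q11 via epsilon: add q2.
From q2 via epsilon: add q15.
No new states can be added; the closed set is {q0, q2, q5, q8, q10, q11, q13, q15}.

{q0, q2, q5, q8, q10, q11, q13, q15}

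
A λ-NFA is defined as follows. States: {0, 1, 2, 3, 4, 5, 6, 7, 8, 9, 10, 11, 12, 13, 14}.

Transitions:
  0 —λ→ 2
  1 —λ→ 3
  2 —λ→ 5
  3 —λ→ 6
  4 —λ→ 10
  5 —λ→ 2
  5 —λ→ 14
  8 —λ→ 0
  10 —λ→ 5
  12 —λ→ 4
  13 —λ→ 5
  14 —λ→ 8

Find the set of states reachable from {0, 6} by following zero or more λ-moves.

{0, 2, 5, 6, 8, 14}

Start with {0, 6}.
From 0 via λ: add 2.
From 2 via λ: add 5.
From 5 via λ: add 14.
From 14 via λ: add 8.
No new states can be added; the closed set is {0, 2, 5, 6, 8, 14}.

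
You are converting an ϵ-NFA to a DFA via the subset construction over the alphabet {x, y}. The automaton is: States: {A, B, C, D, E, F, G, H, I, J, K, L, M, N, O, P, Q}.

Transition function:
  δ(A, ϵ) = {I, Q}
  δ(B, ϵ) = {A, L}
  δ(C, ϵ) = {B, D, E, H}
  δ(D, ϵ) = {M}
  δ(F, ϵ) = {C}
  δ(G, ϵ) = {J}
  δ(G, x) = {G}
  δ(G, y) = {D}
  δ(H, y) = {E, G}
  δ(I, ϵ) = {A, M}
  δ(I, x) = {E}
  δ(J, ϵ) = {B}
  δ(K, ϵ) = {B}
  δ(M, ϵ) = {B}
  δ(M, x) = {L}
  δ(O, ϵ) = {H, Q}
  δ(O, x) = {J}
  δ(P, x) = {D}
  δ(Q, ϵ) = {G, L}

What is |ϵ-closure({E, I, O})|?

Start with {E, I, O}.
From I via ϵ: add A, M.
From O via ϵ: add H, Q.
From M via ϵ: add B.
From Q via ϵ: add G, L.
From G via ϵ: add J.
ϵ-closure = {A, B, E, G, H, I, J, L, M, O, Q}, which has 11 states.

11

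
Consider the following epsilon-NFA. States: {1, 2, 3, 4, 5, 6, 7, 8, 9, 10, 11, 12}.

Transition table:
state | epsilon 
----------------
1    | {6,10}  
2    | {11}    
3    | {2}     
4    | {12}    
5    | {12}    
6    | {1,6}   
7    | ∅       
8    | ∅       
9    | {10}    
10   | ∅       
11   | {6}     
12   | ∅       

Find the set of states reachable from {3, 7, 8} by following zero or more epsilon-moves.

{1, 2, 3, 6, 7, 8, 10, 11}

Start with {3, 7, 8}.
From 3 via epsilon: add 2.
From 2 via epsilon: add 11.
From 11 via epsilon: add 6.
From 6 via epsilon: add 1.
From 1 via epsilon: add 10.
No new states can be added; the closed set is {1, 2, 3, 6, 7, 8, 10, 11}.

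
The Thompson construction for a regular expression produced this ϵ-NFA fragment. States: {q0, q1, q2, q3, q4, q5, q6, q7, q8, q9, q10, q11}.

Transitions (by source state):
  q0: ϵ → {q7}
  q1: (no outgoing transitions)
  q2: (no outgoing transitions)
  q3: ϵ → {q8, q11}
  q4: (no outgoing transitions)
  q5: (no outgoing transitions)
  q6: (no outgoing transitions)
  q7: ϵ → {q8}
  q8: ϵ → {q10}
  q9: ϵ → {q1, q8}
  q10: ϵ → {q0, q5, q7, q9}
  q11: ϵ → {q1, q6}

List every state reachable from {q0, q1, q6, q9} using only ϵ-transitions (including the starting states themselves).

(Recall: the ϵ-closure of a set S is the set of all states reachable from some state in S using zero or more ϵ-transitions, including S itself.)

Start with {q0, q1, q6, q9}.
From q0 via ϵ: add q7.
From q9 via ϵ: add q8.
From q8 via ϵ: add q10.
From q10 via ϵ: add q5.
No new states can be added; the closed set is {q0, q1, q5, q6, q7, q8, q9, q10}.

{q0, q1, q5, q6, q7, q8, q9, q10}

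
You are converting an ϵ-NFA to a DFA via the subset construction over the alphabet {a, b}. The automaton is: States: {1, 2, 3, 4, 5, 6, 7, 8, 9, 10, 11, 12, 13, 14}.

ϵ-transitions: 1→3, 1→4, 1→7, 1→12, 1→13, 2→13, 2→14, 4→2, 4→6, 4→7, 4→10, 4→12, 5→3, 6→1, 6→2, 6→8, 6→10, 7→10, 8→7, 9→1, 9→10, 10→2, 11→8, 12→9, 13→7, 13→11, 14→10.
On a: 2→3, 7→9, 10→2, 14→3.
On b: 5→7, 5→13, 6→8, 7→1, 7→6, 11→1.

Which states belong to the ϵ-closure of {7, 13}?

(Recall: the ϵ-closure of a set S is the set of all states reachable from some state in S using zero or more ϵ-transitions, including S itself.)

Start with {7, 13}.
From 7 via ϵ: add 10.
From 13 via ϵ: add 11.
From 10 via ϵ: add 2.
From 11 via ϵ: add 8.
From 2 via ϵ: add 14.
No new states can be added; the closed set is {2, 7, 8, 10, 11, 13, 14}.

{2, 7, 8, 10, 11, 13, 14}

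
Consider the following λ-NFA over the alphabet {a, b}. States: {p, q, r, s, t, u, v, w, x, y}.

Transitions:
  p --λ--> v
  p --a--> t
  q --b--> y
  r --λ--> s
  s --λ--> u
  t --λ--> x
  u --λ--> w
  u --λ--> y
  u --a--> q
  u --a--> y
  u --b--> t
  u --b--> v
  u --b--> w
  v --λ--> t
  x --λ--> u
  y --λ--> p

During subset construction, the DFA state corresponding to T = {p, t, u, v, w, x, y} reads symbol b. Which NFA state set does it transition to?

{p, t, u, v, w, x, y}

u on b → {t, v, w}.
No b-transition from p, t, v, w, x, y.
Union after reading b: {t, v, w}.
Now take the λ-closure:
From t via λ: add x.
From x via λ: add u.
From u via λ: add y.
From y via λ: add p.
No new states can be added; the closed set is {p, t, u, v, w, x, y}.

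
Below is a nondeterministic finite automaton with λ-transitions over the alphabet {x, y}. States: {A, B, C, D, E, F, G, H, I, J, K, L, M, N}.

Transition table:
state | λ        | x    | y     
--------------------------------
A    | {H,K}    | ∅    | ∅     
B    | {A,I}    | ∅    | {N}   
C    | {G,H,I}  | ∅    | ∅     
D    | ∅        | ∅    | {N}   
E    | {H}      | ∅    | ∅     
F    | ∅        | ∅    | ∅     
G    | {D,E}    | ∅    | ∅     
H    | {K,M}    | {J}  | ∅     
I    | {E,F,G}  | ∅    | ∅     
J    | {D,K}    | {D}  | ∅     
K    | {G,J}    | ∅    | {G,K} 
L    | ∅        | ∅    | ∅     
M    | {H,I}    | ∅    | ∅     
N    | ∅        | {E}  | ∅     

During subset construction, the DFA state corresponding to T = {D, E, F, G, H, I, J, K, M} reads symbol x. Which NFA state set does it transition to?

{D, E, F, G, H, I, J, K, M}

H on x → {J}.
J on x → {D}.
No x-transition from D, E, F, G, I, K, M.
Union after reading x: {D, J}.
Now take the λ-closure:
From J via λ: add K.
From K via λ: add G.
From G via λ: add E.
From E via λ: add H.
From H via λ: add M.
From M via λ: add I.
From I via λ: add F.
No new states can be added; the closed set is {D, E, F, G, H, I, J, K, M}.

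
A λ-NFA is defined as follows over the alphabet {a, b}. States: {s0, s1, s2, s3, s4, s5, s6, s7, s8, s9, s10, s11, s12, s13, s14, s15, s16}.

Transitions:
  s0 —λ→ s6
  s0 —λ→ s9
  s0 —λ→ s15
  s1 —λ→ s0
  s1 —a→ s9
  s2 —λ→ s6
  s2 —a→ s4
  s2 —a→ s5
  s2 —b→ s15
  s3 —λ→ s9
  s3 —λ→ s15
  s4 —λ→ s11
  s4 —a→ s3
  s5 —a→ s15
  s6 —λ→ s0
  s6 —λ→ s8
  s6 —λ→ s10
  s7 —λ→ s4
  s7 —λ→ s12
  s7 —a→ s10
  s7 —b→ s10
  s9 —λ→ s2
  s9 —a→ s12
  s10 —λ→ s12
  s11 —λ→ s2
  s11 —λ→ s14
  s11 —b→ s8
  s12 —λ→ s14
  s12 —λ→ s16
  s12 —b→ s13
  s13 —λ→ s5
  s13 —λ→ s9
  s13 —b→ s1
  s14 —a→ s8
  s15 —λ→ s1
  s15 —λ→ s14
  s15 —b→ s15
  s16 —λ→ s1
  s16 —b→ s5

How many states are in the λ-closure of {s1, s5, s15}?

Start with {s1, s5, s15}.
From s1 via λ: add s0.
From s15 via λ: add s14.
From s0 via λ: add s6, s9.
From s6 via λ: add s8, s10.
From s9 via λ: add s2.
From s10 via λ: add s12.
From s12 via λ: add s16.
λ-closure = {s0, s1, s2, s5, s6, s8, s9, s10, s12, s14, s15, s16}, which has 12 states.

12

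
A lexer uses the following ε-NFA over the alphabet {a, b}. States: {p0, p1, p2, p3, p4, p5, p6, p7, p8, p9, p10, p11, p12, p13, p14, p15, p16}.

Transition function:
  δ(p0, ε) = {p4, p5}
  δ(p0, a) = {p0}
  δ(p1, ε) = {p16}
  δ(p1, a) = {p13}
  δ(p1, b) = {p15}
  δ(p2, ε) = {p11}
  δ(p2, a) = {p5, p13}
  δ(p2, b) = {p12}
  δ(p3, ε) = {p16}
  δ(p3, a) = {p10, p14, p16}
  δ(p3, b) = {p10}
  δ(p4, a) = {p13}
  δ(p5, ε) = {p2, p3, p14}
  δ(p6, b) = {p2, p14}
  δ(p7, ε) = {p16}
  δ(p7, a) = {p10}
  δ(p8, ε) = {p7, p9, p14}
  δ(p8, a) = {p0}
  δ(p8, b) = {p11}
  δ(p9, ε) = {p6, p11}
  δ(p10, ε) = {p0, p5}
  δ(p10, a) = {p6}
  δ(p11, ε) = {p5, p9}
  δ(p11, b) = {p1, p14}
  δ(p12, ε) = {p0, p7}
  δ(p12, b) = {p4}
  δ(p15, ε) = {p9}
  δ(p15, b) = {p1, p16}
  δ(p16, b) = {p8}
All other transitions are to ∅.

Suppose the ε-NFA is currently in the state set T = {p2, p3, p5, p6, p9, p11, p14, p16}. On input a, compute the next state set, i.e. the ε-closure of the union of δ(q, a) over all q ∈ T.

{p0, p2, p3, p4, p5, p6, p9, p10, p11, p13, p14, p16}

p2 on a → {p5, p13}.
p3 on a → {p10, p14, p16}.
No a-transition from p5, p6, p9, p11, p14, p16.
Union after reading a: {p5, p10, p13, p14, p16}.
Now take the ε-closure:
From p5 via ε: add p2, p3.
From p10 via ε: add p0.
From p0 via ε: add p4.
From p2 via ε: add p11.
From p11 via ε: add p9.
From p9 via ε: add p6.
No new states can be added; the closed set is {p0, p2, p3, p4, p5, p6, p9, p10, p11, p13, p14, p16}.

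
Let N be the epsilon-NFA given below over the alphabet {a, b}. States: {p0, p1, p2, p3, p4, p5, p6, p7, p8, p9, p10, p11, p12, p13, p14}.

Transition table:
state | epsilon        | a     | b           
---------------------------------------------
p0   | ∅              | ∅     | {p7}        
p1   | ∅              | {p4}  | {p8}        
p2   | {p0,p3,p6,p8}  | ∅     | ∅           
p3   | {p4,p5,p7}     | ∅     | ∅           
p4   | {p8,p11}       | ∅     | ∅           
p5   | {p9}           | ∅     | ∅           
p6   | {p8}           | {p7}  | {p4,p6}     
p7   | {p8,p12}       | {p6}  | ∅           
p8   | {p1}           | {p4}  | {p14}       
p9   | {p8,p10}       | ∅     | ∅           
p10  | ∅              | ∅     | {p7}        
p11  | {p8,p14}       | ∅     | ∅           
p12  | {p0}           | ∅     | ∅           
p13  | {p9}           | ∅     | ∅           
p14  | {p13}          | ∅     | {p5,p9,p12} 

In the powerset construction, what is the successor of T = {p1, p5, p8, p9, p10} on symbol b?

p1 on b → {p8}.
p8 on b → {p14}.
p10 on b → {p7}.
No b-transition from p5, p9.
Union after reading b: {p7, p8, p14}.
Now take the epsilon-closure:
From p7 via epsilon: add p12.
From p8 via epsilon: add p1.
From p14 via epsilon: add p13.
From p12 via epsilon: add p0.
From p13 via epsilon: add p9.
From p9 via epsilon: add p10.
No new states can be added; the closed set is {p0, p1, p7, p8, p9, p10, p12, p13, p14}.

{p0, p1, p7, p8, p9, p10, p12, p13, p14}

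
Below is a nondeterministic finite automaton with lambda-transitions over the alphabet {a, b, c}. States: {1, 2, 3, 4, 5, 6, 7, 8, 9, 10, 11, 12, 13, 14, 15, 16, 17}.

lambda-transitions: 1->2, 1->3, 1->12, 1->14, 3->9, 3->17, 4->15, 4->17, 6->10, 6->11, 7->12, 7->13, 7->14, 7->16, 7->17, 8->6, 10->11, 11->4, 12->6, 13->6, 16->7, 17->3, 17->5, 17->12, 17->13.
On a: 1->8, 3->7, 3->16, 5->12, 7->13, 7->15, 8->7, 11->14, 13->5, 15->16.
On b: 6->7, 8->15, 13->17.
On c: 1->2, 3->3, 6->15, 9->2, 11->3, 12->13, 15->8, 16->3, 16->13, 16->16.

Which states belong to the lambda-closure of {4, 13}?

{3, 4, 5, 6, 9, 10, 11, 12, 13, 15, 17}

Start with {4, 13}.
From 4 via lambda: add 15, 17.
From 13 via lambda: add 6.
From 6 via lambda: add 10, 11.
From 17 via lambda: add 3, 5, 12.
From 3 via lambda: add 9.
No new states can be added; the closed set is {3, 4, 5, 6, 9, 10, 11, 12, 13, 15, 17}.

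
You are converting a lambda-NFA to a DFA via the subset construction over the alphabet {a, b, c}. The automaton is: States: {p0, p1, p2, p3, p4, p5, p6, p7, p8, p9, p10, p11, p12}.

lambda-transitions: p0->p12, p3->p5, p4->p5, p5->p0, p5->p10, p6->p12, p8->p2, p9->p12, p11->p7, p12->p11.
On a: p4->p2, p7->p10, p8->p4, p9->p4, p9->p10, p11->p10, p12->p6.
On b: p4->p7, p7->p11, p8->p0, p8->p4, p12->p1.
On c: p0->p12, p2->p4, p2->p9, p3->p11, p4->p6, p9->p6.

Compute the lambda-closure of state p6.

{p6, p7, p11, p12}

Start with {p6}.
From p6 via lambda: add p12.
From p12 via lambda: add p11.
From p11 via lambda: add p7.
No new states can be added; the closed set is {p6, p7, p11, p12}.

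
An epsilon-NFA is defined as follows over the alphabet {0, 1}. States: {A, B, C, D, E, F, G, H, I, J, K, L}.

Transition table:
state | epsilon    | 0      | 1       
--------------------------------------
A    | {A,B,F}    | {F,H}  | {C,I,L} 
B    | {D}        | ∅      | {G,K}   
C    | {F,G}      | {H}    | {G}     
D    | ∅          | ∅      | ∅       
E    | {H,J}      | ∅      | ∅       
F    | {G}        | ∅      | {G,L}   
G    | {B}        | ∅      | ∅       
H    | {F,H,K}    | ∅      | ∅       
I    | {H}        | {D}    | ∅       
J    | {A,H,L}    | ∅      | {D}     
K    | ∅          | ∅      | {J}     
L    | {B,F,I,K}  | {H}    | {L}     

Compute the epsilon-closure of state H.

Start with {H}.
From H via epsilon: add F, K.
From F via epsilon: add G.
From G via epsilon: add B.
From B via epsilon: add D.
No new states can be added; the closed set is {B, D, F, G, H, K}.

{B, D, F, G, H, K}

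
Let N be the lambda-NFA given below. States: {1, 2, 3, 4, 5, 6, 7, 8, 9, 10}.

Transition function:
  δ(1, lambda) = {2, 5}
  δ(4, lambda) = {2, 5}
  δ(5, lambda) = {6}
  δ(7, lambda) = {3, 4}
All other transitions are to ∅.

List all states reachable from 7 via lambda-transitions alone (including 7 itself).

Start with {7}.
From 7 via lambda: add 3, 4.
From 4 via lambda: add 2, 5.
From 5 via lambda: add 6.
No new states can be added; the closed set is {2, 3, 4, 5, 6, 7}.

{2, 3, 4, 5, 6, 7}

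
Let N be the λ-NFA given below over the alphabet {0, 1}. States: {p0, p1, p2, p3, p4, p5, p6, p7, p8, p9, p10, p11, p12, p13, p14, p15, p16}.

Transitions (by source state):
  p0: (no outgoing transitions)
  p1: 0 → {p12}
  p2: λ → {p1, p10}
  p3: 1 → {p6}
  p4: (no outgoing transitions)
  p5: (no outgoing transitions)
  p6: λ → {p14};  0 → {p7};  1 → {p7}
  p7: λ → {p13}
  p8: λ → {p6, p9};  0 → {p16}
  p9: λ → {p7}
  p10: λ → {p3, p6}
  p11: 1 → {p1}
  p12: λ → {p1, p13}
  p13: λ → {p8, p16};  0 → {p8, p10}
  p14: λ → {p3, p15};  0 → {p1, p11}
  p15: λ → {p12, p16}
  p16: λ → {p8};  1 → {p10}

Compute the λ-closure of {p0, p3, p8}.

Start with {p0, p3, p8}.
From p8 via λ: add p6, p9.
From p6 via λ: add p14.
From p9 via λ: add p7.
From p7 via λ: add p13.
From p14 via λ: add p15.
From p13 via λ: add p16.
From p15 via λ: add p12.
From p12 via λ: add p1.
No new states can be added; the closed set is {p0, p1, p3, p6, p7, p8, p9, p12, p13, p14, p15, p16}.

{p0, p1, p3, p6, p7, p8, p9, p12, p13, p14, p15, p16}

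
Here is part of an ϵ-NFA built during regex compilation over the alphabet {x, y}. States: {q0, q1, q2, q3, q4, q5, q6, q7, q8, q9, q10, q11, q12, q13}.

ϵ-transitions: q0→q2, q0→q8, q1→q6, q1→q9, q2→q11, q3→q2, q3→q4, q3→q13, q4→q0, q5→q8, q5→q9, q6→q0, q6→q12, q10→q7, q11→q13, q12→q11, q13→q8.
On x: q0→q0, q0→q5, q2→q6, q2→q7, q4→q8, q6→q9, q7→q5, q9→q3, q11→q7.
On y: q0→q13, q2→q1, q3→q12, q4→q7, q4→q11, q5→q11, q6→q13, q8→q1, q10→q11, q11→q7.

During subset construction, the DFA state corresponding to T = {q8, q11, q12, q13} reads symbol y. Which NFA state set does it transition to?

q8 on y → {q1}.
q11 on y → {q7}.
No y-transition from q12, q13.
Union after reading y: {q1, q7}.
Now take the ϵ-closure:
From q1 via ϵ: add q6, q9.
From q6 via ϵ: add q0, q12.
From q0 via ϵ: add q2, q8.
From q12 via ϵ: add q11.
From q11 via ϵ: add q13.
No new states can be added; the closed set is {q0, q1, q2, q6, q7, q8, q9, q11, q12, q13}.

{q0, q1, q2, q6, q7, q8, q9, q11, q12, q13}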